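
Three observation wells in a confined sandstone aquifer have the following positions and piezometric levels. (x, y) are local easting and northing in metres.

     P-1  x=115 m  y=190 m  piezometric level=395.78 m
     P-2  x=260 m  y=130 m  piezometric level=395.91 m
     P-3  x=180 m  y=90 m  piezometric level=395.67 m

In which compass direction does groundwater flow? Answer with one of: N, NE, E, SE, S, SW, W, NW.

With h = a·x + b·y + c and P-1 as origin, the differences give:
  145·a + (-60)·b = +0.13
  65·a + (-100)·b = -0.11
Eliminate b (×(-100) and ×(-60), subtract): -10600·a = -19.600 → a = ∂h/∂x = +0.001849
Back-substitute: b = ∂h/∂y = +0.002302.
Flow = −∇h = (-0.001849 east, -0.002302 north), which points southwest.

SW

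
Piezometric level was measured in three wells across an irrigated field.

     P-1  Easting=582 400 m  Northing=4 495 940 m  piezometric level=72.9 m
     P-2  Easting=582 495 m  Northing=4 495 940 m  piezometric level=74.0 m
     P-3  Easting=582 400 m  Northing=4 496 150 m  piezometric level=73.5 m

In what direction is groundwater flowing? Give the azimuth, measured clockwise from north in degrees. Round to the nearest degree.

∂h/∂x = (74.0 − 72.9) / (582495 − 582400) = +0.01158
∂h/∂y = (73.5 − 72.9) / (4496150 − 4495940) = +0.002857
Flow direction (−∇h) has components (-0.01158 E, -0.002857 N).
Azimuth = atan2(E, N) = atan2(-0.01158, -0.002857) = 256.1° ≈ 256°.

256°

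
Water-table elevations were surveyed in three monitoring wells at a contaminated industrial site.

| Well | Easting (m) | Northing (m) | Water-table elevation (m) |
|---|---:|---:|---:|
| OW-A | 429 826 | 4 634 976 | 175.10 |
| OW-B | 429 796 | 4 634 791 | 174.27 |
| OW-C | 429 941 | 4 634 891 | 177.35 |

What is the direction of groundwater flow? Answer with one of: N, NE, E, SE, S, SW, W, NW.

Three-point gradient (reference OW-A): Δ to OW-B = (-30, -185, -0.83), Δ to OW-C = (115, -85, +2.25).
∂h/∂x = +0.02043, ∂h/∂y = +0.001173 (det = 23825).
Flow = −∇h = (-0.02043 east, -0.001173 north), which points west.

W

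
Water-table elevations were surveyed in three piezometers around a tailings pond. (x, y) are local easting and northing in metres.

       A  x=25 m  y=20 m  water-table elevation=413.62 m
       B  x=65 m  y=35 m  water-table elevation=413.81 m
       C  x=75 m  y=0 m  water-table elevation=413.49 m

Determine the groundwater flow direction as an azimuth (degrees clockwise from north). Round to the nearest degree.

Taking A as reference: B−A = (40, 15, +0.19); C−A = (50, -20, -0.13).
Determinant of the coordinate differences = 40·(-20) − 50·15 = -1550.
∂h/∂x = [(+0.19)·(-20) − (-0.13)·15] / -1550 = +0.001194
∂h/∂y = [40·(-0.13) − 50·(+0.19)] / -1550 = +0.009484
Flow direction (−∇h) has components (-0.001194 E, -0.009484 N).
Azimuth = atan2(E, N) = atan2(-0.001194, -0.009484) = 187.2° ≈ 187°.

187°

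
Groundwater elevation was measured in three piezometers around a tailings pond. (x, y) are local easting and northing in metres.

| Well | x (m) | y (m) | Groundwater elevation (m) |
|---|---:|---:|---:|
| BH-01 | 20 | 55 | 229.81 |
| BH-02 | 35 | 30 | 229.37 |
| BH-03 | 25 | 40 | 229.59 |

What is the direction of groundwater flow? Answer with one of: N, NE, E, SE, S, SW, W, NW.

Taking BH-01 as reference: BH-02−BH-01 = (15, -25, -0.44); BH-03−BH-01 = (5, -15, -0.22).
Determinant of the coordinate differences = 15·(-15) − 5·(-25) = -100.
∂h/∂x = [(-0.44)·(-15) − (-0.22)·(-25)] / -100 = -0.01100
∂h/∂y = [15·(-0.22) − 5·(-0.44)] / -100 = +0.01100
Flow = −∇h = (+0.01100 east, -0.01100 north), which points southeast.

SE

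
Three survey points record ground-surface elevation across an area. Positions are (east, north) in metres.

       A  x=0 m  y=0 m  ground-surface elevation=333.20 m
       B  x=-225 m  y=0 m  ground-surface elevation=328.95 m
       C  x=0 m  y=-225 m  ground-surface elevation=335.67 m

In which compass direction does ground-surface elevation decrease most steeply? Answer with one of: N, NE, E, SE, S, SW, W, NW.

∂z/∂x = (328.95 − 333.20) / (-225 − 0) = +0.01889
∂z/∂y = (335.67 − 333.20) / (-225 − 0) = -0.01098
Steepest decrease is along −∇f = (-0.01889 E, +0.01098 N) → northwest.

NW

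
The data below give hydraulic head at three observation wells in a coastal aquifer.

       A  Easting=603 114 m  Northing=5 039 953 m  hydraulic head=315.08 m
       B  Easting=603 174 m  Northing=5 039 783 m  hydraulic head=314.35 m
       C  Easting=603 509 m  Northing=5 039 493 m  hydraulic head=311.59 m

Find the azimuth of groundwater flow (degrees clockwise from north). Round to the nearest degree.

With h = a·x + b·y + c and A as origin, the differences give:
  60·a + (-170)·b = -0.73
  395·a + (-460)·b = -3.49
Eliminate b (×(-460) and ×(-170), subtract): 39550·a = -257.500 → a = ∂h/∂x = -0.006511
Back-substitute: b = ∂h/∂y = +0.001996.
Flow direction (−∇h) has components (+0.006511 E, -0.001996 N).
Azimuth = atan2(E, N) = atan2(+0.006511, -0.001996) = 107.0° ≈ 107°.

107°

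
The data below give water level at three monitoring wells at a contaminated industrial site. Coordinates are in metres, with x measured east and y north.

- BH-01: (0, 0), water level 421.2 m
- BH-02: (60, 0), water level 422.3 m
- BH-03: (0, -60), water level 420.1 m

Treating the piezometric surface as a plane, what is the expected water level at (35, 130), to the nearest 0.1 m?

424.2 m

∂h/∂x = (422.3 − 421.2) / (60 − 0) = +0.01833
∂h/∂y = (420.1 − 421.2) / (-60 − 0) = +0.01833
h(35, 130) = 421.2 + (+0.01833)·(35) + (+0.01833)·(130) = 421.2 +0.642 +2.383 = 424.225 m.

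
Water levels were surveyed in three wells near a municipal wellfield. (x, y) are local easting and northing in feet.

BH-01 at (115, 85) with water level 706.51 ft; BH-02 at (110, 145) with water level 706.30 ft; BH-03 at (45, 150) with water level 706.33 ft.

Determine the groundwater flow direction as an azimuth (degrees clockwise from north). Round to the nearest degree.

012°

Differences from BH-01: to BH-02 (Δx, Δy, Δh) = (-5, 60, -0.21); to BH-03 = (-70, 65, -0.18).
Determinant of the coordinate differences = (-5)·65 − (-70)·60 = 3875.
∂h/∂x = [(-0.21)·65 − (-0.18)·60] / 3875 = -0.0007355
∂h/∂y = [(-5)·(-0.18) − (-70)·(-0.21)] / 3875 = -0.003561
Flow direction (−∇h) has components (+0.0007355 E, +0.003561 N).
Azimuth = atan2(E, N) = atan2(+0.0007355, +0.003561) = 11.7° ≈ 012°.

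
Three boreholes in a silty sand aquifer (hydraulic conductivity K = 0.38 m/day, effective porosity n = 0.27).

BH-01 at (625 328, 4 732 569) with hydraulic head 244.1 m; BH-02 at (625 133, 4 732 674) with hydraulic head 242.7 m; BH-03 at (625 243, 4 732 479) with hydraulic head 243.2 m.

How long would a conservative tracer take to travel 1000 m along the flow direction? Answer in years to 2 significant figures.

Three-point gradient (reference BH-01): Δ to BH-02 = (-195, 105, -1.4), Δ to BH-03 = (-85, -90, -0.9).
∂h/∂x = +0.008329, ∂h/∂y = +0.002134 (det = 26475).
|∇h| = √(0.008329² + 0.002134²) = 0.008598
Seepage velocity v = K·i/n = 0.38 × 0.008598 / 0.27 = 0.0121 m/day.
t = 1000 / 0.0121 = 8.264e+04 days = 226 years.

230 years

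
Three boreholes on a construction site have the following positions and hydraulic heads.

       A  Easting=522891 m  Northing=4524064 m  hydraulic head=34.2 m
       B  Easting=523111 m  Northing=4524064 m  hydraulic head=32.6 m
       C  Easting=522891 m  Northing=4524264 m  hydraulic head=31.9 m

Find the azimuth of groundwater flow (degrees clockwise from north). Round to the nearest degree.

032°

∂h/∂x = (32.6 − 34.2) / (523111 − 522891) = -0.007273
∂h/∂y = (31.9 − 34.2) / (4524264 − 4524064) = -0.01150
Flow direction (−∇h) has components (+0.007273 E, +0.01150 N).
Azimuth = atan2(E, N) = atan2(+0.007273, +0.01150) = 32.3° ≈ 032°.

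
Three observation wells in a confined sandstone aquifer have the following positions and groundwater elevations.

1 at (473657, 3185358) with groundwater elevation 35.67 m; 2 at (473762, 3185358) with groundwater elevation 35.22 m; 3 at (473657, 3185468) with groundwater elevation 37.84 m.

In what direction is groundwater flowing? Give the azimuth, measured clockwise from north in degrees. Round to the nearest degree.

∂h/∂x = (35.22 − 35.67) / (473762 − 473657) = -0.004286
∂h/∂y = (37.84 − 35.67) / (3185468 − 3185358) = +0.01973
Flow direction (−∇h) has components (+0.004286 E, -0.01973 N).
Azimuth = atan2(E, N) = atan2(+0.004286, -0.01973) = 167.7° ≈ 168°.

168°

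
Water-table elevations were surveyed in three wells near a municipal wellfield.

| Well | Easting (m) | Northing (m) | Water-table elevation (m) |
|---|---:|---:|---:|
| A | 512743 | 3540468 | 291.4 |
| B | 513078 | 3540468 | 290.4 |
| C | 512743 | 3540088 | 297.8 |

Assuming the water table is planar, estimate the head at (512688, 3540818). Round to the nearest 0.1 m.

285.7 m

∂h/∂x = (290.4 − 291.4) / (513078 − 512743) = -0.002985
∂h/∂y = (297.8 − 291.4) / (3540088 − 3540468) = -0.01684
h(512688, 3540818) = 291.4 + (-0.002985)·(-55) + (-0.01684)·(350) = 291.4 +0.164 -5.895 = 285.669 m.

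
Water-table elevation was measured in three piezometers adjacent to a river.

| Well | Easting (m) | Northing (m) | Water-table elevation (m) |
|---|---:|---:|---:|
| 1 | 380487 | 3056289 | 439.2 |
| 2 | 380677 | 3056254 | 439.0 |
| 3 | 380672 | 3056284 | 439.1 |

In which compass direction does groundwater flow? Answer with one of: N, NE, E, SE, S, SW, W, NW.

Differences from 1: to 2 (Δx, Δy, Δh) = (190, -35, -0.2); to 3 = (185, -5, -0.1).
Determinant of the coordinate differences = 190·(-5) − 185·(-35) = 5525.
∂h/∂x = [(-0.2)·(-5) − (-0.1)·(-35)] / 5525 = -0.0004525
∂h/∂y = [190·(-0.1) − 185·(-0.2)] / 5525 = +0.003258
Flow = −∇h = (+0.0004525 east, -0.003258 north), which points south.

S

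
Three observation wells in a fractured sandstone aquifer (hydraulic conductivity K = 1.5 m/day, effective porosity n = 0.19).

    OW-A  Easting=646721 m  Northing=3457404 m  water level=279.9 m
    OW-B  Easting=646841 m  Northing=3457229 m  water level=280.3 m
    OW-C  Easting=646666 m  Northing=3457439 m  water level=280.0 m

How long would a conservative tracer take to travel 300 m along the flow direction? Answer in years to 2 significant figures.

12 years

Differences from OW-A: to OW-B (Δx, Δy, Δh) = (120, -175, +0.4); to OW-C = (-55, 35, +0.1).
Solve a·Δx + b·Δy = Δh: det = 120·35 − (-55)·(-175) = -5425.
∂h/∂x = [(+0.4)·35 − (+0.1)·(-175)] / -5425 = -0.005806
∂h/∂y = [120·(+0.1) − (-55)·(+0.4)] / -5425 = -0.006267
|∇h| = √(-0.005806² + -0.006267²) = 0.008543
Seepage velocity v = K·i/n = 1.5 × 0.008543 / 0.19 = 0.06744 m/day.
t = 300 / 0.06744 = 4448 days = 12.2 years.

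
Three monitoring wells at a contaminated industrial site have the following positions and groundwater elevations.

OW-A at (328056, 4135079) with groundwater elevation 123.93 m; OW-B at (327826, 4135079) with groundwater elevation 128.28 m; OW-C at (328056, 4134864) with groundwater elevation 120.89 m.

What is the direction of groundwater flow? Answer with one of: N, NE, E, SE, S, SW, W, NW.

∂h/∂x = (128.28 − 123.93) / (327826 − 328056) = -0.01891
∂h/∂y = (120.89 − 123.93) / (4134864 − 4135079) = +0.01414
Flow = −∇h = (+0.01891 east, -0.01414 north), which points southeast.

SE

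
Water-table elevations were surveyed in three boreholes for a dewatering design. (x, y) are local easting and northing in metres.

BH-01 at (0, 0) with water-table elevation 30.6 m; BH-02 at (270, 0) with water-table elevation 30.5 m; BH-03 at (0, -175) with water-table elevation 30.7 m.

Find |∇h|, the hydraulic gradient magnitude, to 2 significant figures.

0.00068

∂h/∂x = (30.5 − 30.6) / (270 − 0) = -0.0003704
∂h/∂y = (30.7 − 30.6) / (-175 − 0) = -0.0005714
|∇h| = √(-0.0003704² + -0.0005714²) = 0.000681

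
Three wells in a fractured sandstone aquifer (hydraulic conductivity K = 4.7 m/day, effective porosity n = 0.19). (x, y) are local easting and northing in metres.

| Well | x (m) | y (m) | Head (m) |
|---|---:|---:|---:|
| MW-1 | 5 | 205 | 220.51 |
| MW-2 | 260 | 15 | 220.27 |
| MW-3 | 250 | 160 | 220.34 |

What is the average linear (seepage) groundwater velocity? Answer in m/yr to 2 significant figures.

6.8 m/yr

Taking MW-1 as reference: MW-2−MW-1 = (255, -190, -0.24); MW-3−MW-1 = (245, -45, -0.17).
Determinant of the coordinate differences = 255·(-45) − 245·(-190) = 35075.
∂h/∂x = [(-0.24)·(-45) − (-0.17)·(-190)] / 35075 = -0.0006130
∂h/∂y = [255·(-0.17) − 245·(-0.24)] / 35075 = +0.0004405
|∇h| = √(-0.0006130² + 0.0004405²) = 0.0007549
Seepage velocity v = K·i/n = 4.7 × 0.0007549 / 0.19 = 0.01867 m/day = 6.819 m/yr.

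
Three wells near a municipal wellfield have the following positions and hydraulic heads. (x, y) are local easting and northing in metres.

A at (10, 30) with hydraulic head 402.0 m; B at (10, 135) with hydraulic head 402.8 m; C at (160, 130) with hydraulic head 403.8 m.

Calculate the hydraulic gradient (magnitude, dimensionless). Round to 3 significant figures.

0.0103

Taking A as reference: B−A = (0, 105, +0.8); C−A = (150, 100, +1.8).
Determinant of the coordinate differences = 0·100 − 150·105 = -15750.
∂h/∂x = [(+0.8)·100 − (+1.8)·105] / -15750 = +0.006921
∂h/∂y = [0·(+1.8) − 150·(+0.8)] / -15750 = +0.007619
|∇h| = √(0.006921² + 0.007619²) = 0.01029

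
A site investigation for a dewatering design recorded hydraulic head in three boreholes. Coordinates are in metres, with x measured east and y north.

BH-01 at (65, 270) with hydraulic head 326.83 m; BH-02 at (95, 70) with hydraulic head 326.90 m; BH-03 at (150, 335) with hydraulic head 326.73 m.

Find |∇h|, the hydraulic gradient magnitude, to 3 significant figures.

Differences from BH-01: to BH-02 (Δx, Δy, Δh) = (30, -200, +0.07); to BH-03 = (85, 65, -0.10).
Solve a·Δx + b·Δy = Δh: det = 30·65 − 85·(-200) = 18950.
∂h/∂x = [(+0.07)·65 − (-0.10)·(-200)] / 18950 = -0.0008153
∂h/∂y = [30·(-0.10) − 85·(+0.07)] / 18950 = -0.0004723
|∇h| = √(-0.0008153² + -0.0004723²) = 0.0009422

0.000942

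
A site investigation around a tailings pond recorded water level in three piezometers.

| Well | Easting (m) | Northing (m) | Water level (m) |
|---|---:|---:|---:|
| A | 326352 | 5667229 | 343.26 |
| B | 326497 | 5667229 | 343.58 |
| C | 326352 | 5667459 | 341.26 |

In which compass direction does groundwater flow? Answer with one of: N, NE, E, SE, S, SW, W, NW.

∂h/∂x = (343.58 − 343.26) / (326497 − 326352) = +0.002207
∂h/∂y = (341.26 − 343.26) / (5667459 − 5667229) = -0.008696
Flow = −∇h = (-0.002207 east, +0.008696 north), which points north.

N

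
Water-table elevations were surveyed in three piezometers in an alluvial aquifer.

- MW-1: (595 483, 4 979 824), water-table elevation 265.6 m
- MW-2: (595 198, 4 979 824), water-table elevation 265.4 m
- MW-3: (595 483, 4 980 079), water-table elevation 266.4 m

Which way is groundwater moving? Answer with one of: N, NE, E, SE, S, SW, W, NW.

∂h/∂x = (265.4 − 265.6) / (595198 − 595483) = +0.0007018
∂h/∂y = (266.4 − 265.6) / (4980079 − 4979824) = +0.003137
Flow = −∇h = (-0.0007018 east, -0.003137 north), which points south.

S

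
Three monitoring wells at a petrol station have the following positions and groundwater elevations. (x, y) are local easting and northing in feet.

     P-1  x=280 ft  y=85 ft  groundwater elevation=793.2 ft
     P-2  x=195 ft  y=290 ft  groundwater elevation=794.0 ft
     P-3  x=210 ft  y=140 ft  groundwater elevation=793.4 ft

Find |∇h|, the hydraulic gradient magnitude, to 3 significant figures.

0.00404

Differences from P-1: to P-2 (Δx, Δy, Δh) = (-85, 205, +0.8); to P-3 = (-70, 55, +0.2).
Determinant of the coordinate differences = (-85)·55 − (-70)·205 = 9675.
∂h/∂x = [(+0.8)·55 − (+0.2)·205] / 9675 = +0.0003101
∂h/∂y = [(-85)·(+0.2) − (-70)·(+0.8)] / 9675 = +0.004031
|∇h| = √(0.0003101² + 0.004031²) = 0.004043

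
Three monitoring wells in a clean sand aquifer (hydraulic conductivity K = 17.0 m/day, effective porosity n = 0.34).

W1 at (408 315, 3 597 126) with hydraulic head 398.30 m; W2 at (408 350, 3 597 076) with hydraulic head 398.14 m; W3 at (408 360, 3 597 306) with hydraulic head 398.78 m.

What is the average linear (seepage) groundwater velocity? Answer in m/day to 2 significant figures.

Taking W1 as reference: W2−W1 = (35, -50, -0.16); W3−W1 = (45, 180, +0.48).
Determinant of the coordinate differences = 35·180 − 45·(-50) = 8550.
∂h/∂x = [(-0.16)·180 − (+0.48)·(-50)] / 8550 = -0.0005614
∂h/∂y = [35·(+0.48) − 45·(-0.16)] / 8550 = +0.002807
|∇h| = √(-0.0005614² + 0.002807²) = 0.002863
Seepage velocity v = K·i/n = 17.0 × 0.002863 / 0.34 = 0.1431 m/day.

0.14 m/day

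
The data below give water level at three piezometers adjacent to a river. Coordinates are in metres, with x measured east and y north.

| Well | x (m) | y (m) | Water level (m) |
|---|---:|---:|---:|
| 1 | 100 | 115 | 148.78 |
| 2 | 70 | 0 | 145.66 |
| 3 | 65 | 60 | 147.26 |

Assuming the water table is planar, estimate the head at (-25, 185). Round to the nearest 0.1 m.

Three-point gradient (reference 1): Δ to 2 = (-30, -115, -3.12), Δ to 3 = (-35, -55, -1.52).
∂h/∂x = +0.001347, ∂h/∂y = +0.02678 (det = -2375).
h(-25, 185) = 148.78 + (+0.001347)·(-125) + (+0.02678)·(70) = 148.78 -0.168 +1.875 = 150.486 m.

150.5 m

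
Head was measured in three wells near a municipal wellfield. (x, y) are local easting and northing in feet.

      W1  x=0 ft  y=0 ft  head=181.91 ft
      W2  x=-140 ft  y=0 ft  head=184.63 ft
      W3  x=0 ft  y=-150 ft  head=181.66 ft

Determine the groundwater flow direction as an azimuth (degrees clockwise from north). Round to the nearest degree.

095°

∂h/∂x = (184.63 − 181.91) / (-140 − 0) = -0.01943
∂h/∂y = (181.66 − 181.91) / (-150 − 0) = +0.001667
Flow direction (−∇h) has components (+0.01943 E, -0.001667 N).
Azimuth = atan2(E, N) = atan2(+0.01943, -0.001667) = 94.9° ≈ 095°.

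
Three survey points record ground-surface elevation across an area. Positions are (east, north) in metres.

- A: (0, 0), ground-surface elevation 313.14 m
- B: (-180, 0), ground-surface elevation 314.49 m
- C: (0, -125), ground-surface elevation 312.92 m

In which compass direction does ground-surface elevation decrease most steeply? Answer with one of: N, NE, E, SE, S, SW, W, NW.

E

∂z/∂x = (314.49 − 313.14) / (-180 − 0) = -0.007500
∂z/∂y = (312.92 − 313.14) / (-125 − 0) = +0.001760
Steepest decrease is along −∇f = (+0.007500 E, -0.001760 N) → east.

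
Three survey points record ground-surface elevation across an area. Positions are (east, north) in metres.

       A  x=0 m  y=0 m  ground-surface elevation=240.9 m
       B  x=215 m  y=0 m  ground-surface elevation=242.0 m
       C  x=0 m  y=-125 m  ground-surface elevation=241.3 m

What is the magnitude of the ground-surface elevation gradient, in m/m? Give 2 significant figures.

0.0060 m/m

∂z/∂x = (242.0 − 240.9) / (215 − 0) = +0.005116
∂z/∂y = (241.3 − 240.9) / (-125 − 0) = -0.003200
|∇f| = √(0.005116² + -0.003200²) = 0.006034 m/m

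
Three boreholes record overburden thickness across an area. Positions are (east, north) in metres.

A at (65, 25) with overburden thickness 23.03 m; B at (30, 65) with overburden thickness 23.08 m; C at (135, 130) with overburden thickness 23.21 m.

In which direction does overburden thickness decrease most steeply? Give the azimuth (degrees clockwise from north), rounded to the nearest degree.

191°

With d = a·x + b·y + c and A as origin, the differences give:
  (-35)·a + 40·b = +0.05
  70·a + 105·b = +0.18
Eliminate b (×105 and ×40, subtract): -6475·a = -1.950 → a = ∂d/∂x = +0.0003012
Back-substitute: b = ∂d/∂y = +0.001514.
Steepest decrease is along −∇f: components (-0.0003012 E, -0.001514 N).
Azimuth = atan2(-0.0003012, -0.001514) = 191.3° ≈ 191°.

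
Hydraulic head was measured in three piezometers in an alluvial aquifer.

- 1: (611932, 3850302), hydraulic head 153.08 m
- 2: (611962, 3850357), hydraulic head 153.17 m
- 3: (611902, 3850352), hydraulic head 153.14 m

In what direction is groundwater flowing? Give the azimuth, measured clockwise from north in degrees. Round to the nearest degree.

195°

With h = a·x + b·y + c and 1 as origin, the differences give:
  30·a + 55·b = +0.09
  (-30)·a + 50·b = +0.06
Eliminate b (×50 and ×55, subtract): 3150·a = 1.200 → a = ∂h/∂x = +0.0003810
Back-substitute: b = ∂h/∂y = +0.001429.
Flow direction (−∇h) has components (-0.0003810 E, -0.001429 N).
Azimuth = atan2(E, N) = atan2(-0.0003810, -0.001429) = 194.9° ≈ 195°.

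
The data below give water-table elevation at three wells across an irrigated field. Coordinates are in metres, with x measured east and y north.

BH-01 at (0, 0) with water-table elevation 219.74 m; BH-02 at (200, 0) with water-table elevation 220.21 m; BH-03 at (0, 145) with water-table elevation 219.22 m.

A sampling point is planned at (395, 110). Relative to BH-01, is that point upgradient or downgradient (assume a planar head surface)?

∂h/∂x = (220.21 − 219.74) / (200 − 0) = +0.002350
∂h/∂y = (219.22 − 219.74) / (145 − 0) = -0.003586
Head at (395, 110) = 219.74 + (+0.002350)·(395) + (-0.003586)·(110) = 220.27 m.
That is higher than the 219.74 m at BH-01, so the point is upgradient.

upgradient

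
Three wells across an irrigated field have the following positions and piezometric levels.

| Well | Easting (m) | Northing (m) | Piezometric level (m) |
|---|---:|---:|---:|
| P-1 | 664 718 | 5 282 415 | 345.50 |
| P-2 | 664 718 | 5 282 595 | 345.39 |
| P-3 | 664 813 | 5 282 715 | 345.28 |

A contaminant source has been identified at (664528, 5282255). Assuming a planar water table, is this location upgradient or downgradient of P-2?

upgradient

Differences from P-1: to P-2 (Δx, Δy, Δh) = (0, 180, -0.11); to P-3 = (95, 300, -0.22).
Solve a·Δx + b·Δy = Δh: det = 0·300 − 95·180 = -17100.
∂h/∂x = [(-0.11)·300 − (-0.22)·180] / -17100 = -0.0003860
∂h/∂y = [0·(-0.22) − 95·(-0.11)] / -17100 = -0.0006111
Head at (664528, 5282255) = 345.50 + (-0.0003860)·(-190) + (-0.0006111)·(-160) = 345.67 m.
That is higher than the 345.39 m at P-2, so the point is upgradient.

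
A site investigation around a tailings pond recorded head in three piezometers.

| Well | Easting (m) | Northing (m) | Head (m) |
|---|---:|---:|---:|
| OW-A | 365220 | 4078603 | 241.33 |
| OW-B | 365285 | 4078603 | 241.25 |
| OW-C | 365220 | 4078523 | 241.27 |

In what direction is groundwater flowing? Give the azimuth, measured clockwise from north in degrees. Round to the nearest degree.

∂h/∂x = (241.25 − 241.33) / (365285 − 365220) = -0.001231
∂h/∂y = (241.27 − 241.33) / (4078523 − 4078603) = +0.0007500
Flow direction (−∇h) has components (+0.001231 E, -0.0007500 N).
Azimuth = atan2(E, N) = atan2(+0.001231, -0.0007500) = 121.4° ≈ 121°.

121°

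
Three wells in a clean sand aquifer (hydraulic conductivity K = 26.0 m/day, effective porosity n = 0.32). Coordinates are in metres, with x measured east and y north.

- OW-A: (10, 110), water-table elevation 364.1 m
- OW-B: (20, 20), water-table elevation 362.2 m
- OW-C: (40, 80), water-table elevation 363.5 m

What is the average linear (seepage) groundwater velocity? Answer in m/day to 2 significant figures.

1.7 m/day

Differences from OW-A: to OW-B (Δx, Δy, Δh) = (10, -90, -1.9); to OW-C = (30, -30, -0.6).
Determinant of the coordinate differences = 10·(-30) − 30·(-90) = 2400.
∂h/∂x = [(-1.9)·(-30) − (-0.6)·(-90)] / 2400 = +0.001250
∂h/∂y = [10·(-0.6) − 30·(-1.9)] / 2400 = +0.02125
|∇h| = √(0.001250² + 0.02125²) = 0.02129
Seepage velocity v = K·i/n = 26.0 × 0.02129 / 0.32 = 1.73 m/day.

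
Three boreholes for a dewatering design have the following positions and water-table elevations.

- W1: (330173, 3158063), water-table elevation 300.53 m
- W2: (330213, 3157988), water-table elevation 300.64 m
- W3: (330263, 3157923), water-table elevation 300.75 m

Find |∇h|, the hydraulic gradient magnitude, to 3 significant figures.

With h = a·x + b·y + c and W1 as origin, the differences give:
  40·a + (-75)·b = +0.11
  90·a + (-140)·b = +0.22
Eliminate b (×(-140) and ×(-75), subtract): 1150·a = 1.100 → a = ∂h/∂x = +0.0009565
Back-substitute: b = ∂h/∂y = -0.0009565.
|∇h| = √(0.0009565² + -0.0009565²) = 0.001353

0.00135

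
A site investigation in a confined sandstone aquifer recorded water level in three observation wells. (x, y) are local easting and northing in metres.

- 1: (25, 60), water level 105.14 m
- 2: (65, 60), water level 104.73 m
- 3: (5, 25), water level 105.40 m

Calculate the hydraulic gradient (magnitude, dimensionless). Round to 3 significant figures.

0.0104

Differences from 1: to 2 (Δx, Δy, Δh) = (40, 0, -0.41); to 3 = (-20, -35, +0.26).
Solve a·Δx + b·Δy = Δh: det = 40·(-35) − (-20)·0 = -1400.
∂h/∂x = [(-0.41)·(-35) − (+0.26)·0] / -1400 = -0.01025
∂h/∂y = [40·(+0.26) − (-20)·(-0.41)] / -1400 = -0.001571
|∇h| = √(-0.01025² + -0.001571²) = 0.01037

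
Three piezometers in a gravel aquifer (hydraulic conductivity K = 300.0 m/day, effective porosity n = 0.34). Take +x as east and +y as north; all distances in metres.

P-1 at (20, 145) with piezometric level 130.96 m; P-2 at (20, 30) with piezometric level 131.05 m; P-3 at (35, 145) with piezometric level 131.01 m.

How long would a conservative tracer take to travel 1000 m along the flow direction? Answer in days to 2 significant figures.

330 days

Taking P-1 as reference: P-2−P-1 = (0, -115, +0.09); P-3−P-1 = (15, 0, +0.05).
Determinant of the coordinate differences = 0·0 − 15·(-115) = 1725.
∂h/∂x = [(+0.09)·0 − (+0.05)·(-115)] / 1725 = +0.003333
∂h/∂y = [0·(+0.05) − 15·(+0.09)] / 1725 = -0.0007826
|∇h| = √(0.003333² + -0.0007826²) = 0.003424
Seepage velocity v = K·i/n = 300.0 × 0.003424 / 0.34 = 3.021 m/day.
t = 1000 / 3.021 = 331 days.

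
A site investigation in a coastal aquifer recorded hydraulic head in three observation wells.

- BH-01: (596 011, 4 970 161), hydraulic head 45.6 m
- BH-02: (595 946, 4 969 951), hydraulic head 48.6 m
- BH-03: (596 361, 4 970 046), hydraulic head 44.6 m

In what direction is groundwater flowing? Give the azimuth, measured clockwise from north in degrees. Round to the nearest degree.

029°

Taking BH-01 as reference: BH-02−BH-01 = (-65, -210, +3.0); BH-03−BH-01 = (350, -115, -1.0).
Determinant of the coordinate differences = (-65)·(-115) − 350·(-210) = 80975.
∂h/∂x = [(+3.0)·(-115) − (-1.0)·(-210)] / 80975 = -0.006854
∂h/∂y = [(-65)·(-1.0) − 350·(+3.0)] / 80975 = -0.01216
Flow direction (−∇h) has components (+0.006854 E, +0.01216 N).
Azimuth = atan2(E, N) = atan2(+0.006854, +0.01216) = 29.4° ≈ 029°.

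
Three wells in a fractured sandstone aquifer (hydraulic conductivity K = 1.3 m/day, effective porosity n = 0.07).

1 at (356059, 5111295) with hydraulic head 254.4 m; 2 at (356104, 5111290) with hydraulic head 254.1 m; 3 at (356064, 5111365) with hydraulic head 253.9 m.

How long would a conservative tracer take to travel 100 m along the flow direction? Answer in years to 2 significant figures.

With h = a·x + b·y + c and 1 as origin, the differences give:
  45·a + (-5)·b = -0.3
  5·a + 70·b = -0.5
Eliminate b (×70 and ×(-5), subtract): 3175·a = -23.50 → a = ∂h/∂x = -0.007402
Back-substitute: b = ∂h/∂y = -0.006614.
|∇h| = √(-0.007402² + -0.006614²) = 0.009926
Seepage velocity v = K·i/n = 1.3 × 0.009926 / 0.07 = 0.1843 m/day.
t = 100 / 0.1843 = 542.6 days = 1.49 years.

1.5 years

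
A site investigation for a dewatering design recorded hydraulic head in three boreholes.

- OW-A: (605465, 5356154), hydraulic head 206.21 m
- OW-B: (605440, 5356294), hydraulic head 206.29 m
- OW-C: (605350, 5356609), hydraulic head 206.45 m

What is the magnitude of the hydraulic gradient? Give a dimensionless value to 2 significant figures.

Three-point gradient (reference OW-A): Δ to OW-B = (-25, 140, +0.08), Δ to OW-C = (-115, 455, +0.24).
∂h/∂x = +0.0005926, ∂h/∂y = +0.0006772 (det = 4725).
|∇h| = √(0.0005926² + 0.0006772²) = 0.0008999

0.00090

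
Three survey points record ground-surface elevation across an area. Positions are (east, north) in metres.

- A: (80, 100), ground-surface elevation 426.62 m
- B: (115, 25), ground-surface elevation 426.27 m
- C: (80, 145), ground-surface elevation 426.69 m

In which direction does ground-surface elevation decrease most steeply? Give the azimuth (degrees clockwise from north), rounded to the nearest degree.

With z = a·x + b·y + c and A as origin, the differences give:
  35·a + (-75)·b = -0.35
  0·a + 45·b = +0.07
Eliminate b (×45 and ×(-75), subtract): 1575·a = -10.500 → a = ∂z/∂x = -0.006667
Back-substitute: b = ∂z/∂y = +0.001556.
Steepest decrease is along −∇f: components (+0.006667 E, -0.001556 N).
Azimuth = atan2(+0.006667, -0.001556) = 103.1° ≈ 103°.

103°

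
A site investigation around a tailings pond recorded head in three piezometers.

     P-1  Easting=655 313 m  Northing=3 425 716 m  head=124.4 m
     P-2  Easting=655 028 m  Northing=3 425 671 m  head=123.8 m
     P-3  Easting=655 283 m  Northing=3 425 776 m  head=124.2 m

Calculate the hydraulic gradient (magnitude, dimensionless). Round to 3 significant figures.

Differences from P-1: to P-2 (Δx, Δy, Δh) = (-285, -45, -0.6); to P-3 = (-30, 60, -0.2).
Solve a·Δx + b·Δy = Δh: det = (-285)·60 − (-30)·(-45) = -18450.
∂h/∂x = [(-0.6)·60 − (-0.2)·(-45)] / -18450 = +0.002439
∂h/∂y = [(-285)·(-0.2) − (-30)·(-0.6)] / -18450 = -0.002114
|∇h| = √(0.002439² + -0.002114²) = 0.003228

0.00323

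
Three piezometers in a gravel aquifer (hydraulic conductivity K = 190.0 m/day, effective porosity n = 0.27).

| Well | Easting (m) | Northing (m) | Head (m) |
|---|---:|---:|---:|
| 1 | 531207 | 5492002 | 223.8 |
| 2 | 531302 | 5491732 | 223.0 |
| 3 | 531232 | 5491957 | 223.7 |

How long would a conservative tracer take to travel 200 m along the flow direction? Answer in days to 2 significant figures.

51 days

Taking 1 as reference: 2−1 = (95, -270, -0.8); 3−1 = (25, -45, -0.1).
Solve a·Δx + b·Δy = Δh: det = 95·(-45) − 25·(-270) = 2475.
∂h/∂x = [(-0.8)·(-45) − (-0.1)·(-270)] / 2475 = +0.003636
∂h/∂y = [95·(-0.1) − 25·(-0.8)] / 2475 = +0.004242
|∇h| = √(0.003636² + 0.004242²) = 0.005587
Seepage velocity v = K·i/n = 190.0 × 0.005587 / 0.27 = 3.932 m/day.
t = 200 / 3.932 = 50.86 days.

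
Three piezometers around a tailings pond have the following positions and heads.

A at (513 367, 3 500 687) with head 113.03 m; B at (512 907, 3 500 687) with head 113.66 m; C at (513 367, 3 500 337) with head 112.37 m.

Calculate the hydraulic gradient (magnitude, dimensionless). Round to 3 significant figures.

0.00233

∂h/∂x = (113.66 − 113.03) / (512907 − 513367) = -0.001370
∂h/∂y = (112.37 − 113.03) / (3500337 − 3500687) = +0.001886
|∇h| = √(-0.001370² + 0.001886²) = 0.002331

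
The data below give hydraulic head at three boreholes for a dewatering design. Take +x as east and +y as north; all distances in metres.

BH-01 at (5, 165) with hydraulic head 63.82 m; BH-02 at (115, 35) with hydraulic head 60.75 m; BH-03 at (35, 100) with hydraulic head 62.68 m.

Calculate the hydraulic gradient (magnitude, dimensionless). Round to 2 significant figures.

Taking BH-01 as reference: BH-02−BH-01 = (110, -130, -3.07); BH-03−BH-01 = (30, -65, -1.14).
Determinant of the coordinate differences = 110·(-65) − 30·(-130) = -3250.
∂h/∂x = [(-3.07)·(-65) − (-1.14)·(-130)] / -3250 = -0.01580
∂h/∂y = [110·(-1.14) − 30·(-3.07)] / -3250 = +0.01025
|∇h| = √(-0.01580² + 0.01025²) = 0.01883

0.019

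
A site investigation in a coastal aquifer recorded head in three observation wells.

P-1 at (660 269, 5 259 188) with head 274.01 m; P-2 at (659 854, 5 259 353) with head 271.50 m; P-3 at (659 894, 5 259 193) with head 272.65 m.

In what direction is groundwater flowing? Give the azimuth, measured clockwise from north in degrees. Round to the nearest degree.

Taking P-1 as reference: P-2−P-1 = (-415, 165, -2.51); P-3−P-1 = (-375, 5, -1.36).
Determinant of the coordinate differences = (-415)·5 − (-375)·165 = 59800.
∂h/∂x = [(-2.51)·5 − (-1.36)·165] / 59800 = +0.003543
∂h/∂y = [(-415)·(-1.36) − (-375)·(-2.51)] / 59800 = -0.006302
Flow direction (−∇h) has components (-0.003543 E, +0.006302 N).
Azimuth = atan2(E, N) = atan2(-0.003543, +0.006302) = 330.7° ≈ 331°.

331°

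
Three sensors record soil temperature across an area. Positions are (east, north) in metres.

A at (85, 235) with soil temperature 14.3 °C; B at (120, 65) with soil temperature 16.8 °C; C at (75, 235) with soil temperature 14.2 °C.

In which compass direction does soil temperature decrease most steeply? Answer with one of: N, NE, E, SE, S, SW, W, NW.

Taking A as reference: B−A = (35, -170, +2.5); C−A = (-10, 0, -0.1).
Solve a·Δx + b·Δy = ΔT: det = 35·0 − (-10)·(-170) = -1700.
∂T/∂x = [(+2.5)·0 − (-0.1)·(-170)] / -1700 = +0.01000
∂T/∂y = [35·(-0.1) − (-10)·(+2.5)] / -1700 = -0.01265
Steepest decrease is along −∇f = (-0.01000 E, +0.01265 N) → northwest.

NW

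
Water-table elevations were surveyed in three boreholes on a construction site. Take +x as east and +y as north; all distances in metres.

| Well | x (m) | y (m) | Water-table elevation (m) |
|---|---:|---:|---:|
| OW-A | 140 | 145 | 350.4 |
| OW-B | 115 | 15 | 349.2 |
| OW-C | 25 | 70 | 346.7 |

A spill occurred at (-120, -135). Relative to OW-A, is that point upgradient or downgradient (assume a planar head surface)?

Taking OW-A as reference: OW-B−OW-A = (-25, -130, -1.2); OW-C−OW-A = (-115, -75, -3.7).
Determinant of the coordinate differences = (-25)·(-75) − (-115)·(-130) = -13075.
∂h/∂x = [(-1.2)·(-75) − (-3.7)·(-130)] / -13075 = +0.02990
∂h/∂y = [(-25)·(-3.7) − (-115)·(-1.2)] / -13075 = +0.003480
Head at (-120, -135) = 350.4 + (+0.02990)·(-260) + (+0.003480)·(-280) = 341.65 m.
That is lower than the 350.4 m at OW-A, so the point is downgradient.

downgradient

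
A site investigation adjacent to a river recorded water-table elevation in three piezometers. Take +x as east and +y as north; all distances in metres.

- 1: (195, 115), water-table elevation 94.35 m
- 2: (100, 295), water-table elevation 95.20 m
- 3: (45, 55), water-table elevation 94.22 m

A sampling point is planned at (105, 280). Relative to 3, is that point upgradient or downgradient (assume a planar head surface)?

Differences from 1: to 2 (Δx, Δy, Δh) = (-95, 180, +0.85); to 3 = (-150, -60, -0.13).
Determinant of the coordinate differences = (-95)·(-60) − (-150)·180 = 32700.
∂h/∂x = [(+0.85)·(-60) − (-0.13)·180] / 32700 = -0.0008440
∂h/∂y = [(-95)·(-0.13) − (-150)·(+0.85)] / 32700 = +0.004277
Head at (105, 280) = 94.35 + (-0.0008440)·(-90) + (+0.004277)·(165) = 95.13 m.
That is higher than the 94.22 m at 3, so the point is upgradient.

upgradient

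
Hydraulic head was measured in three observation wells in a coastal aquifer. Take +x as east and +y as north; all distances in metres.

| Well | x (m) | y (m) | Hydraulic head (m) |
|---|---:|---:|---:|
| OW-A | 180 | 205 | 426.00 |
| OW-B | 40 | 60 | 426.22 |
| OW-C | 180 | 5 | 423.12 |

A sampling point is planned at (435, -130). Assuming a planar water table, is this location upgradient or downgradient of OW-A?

downgradient

With h = a·x + b·y + c and OW-A as origin, the differences give:
  (-140)·a + (-145)·b = +0.22
  0·a + (-200)·b = -2.88
Eliminate b (×(-200) and ×(-145), subtract): 28000·a = -461.600 → a = ∂h/∂x = -0.01649
Back-substitute: b = ∂h/∂y = +0.01440.
Head at (435, -130) = 426.00 + (-0.01649)·(255) + (+0.01440)·(-335) = 416.97 m.
That is lower than the 426.00 m at OW-A, so the point is downgradient.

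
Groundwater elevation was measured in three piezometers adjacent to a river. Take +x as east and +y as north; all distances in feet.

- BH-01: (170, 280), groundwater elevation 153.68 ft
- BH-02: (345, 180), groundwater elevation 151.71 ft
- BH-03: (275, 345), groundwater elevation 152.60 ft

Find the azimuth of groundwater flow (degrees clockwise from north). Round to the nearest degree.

094°

Differences from BH-01: to BH-02 (Δx, Δy, Δh) = (175, -100, -1.97); to BH-03 = (105, 65, -1.08).
Determinant of the coordinate differences = 175·65 − 105·(-100) = 21875.
∂h/∂x = [(-1.97)·65 − (-1.08)·(-100)] / 21875 = -0.01079
∂h/∂y = [175·(-1.08) − 105·(-1.97)] / 21875 = +0.0008160
Flow direction (−∇h) has components (+0.01079 E, -0.0008160 N).
Azimuth = atan2(E, N) = atan2(+0.01079, -0.0008160) = 94.3° ≈ 094°.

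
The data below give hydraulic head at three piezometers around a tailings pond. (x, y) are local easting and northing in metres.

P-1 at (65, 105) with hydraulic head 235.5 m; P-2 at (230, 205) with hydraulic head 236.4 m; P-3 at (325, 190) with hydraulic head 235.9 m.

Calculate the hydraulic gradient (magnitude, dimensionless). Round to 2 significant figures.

0.014

Taking P-1 as reference: P-2−P-1 = (165, 100, +0.9); P-3−P-1 = (260, 85, +0.4).
Determinant of the coordinate differences = 165·85 − 260·100 = -11975.
∂h/∂x = [(+0.9)·85 − (+0.4)·100] / -11975 = -0.003048
∂h/∂y = [165·(+0.4) − 260·(+0.9)] / -11975 = +0.01403
|∇h| = √(-0.003048² + 0.01403²) = 0.01436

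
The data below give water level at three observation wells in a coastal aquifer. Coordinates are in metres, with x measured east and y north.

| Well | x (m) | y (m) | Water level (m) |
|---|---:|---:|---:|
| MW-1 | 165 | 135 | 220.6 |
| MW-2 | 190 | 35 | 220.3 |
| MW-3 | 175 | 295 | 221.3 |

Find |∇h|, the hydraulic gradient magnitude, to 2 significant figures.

Differences from MW-1: to MW-2 (Δx, Δy, Δh) = (25, -100, -0.3); to MW-3 = (10, 160, +0.7).
Determinant of the coordinate differences = 25·160 − 10·(-100) = 5000.
∂h/∂x = [(-0.3)·160 − (+0.7)·(-100)] / 5000 = +0.004400
∂h/∂y = [25·(+0.7) − 10·(-0.3)] / 5000 = +0.004100
|∇h| = √(0.004400² + 0.004100²) = 0.006014

0.0060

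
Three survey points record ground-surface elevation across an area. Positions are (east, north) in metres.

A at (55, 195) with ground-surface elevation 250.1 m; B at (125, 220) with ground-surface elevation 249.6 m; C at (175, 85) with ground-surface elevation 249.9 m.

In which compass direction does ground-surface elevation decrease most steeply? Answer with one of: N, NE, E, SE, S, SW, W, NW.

NE

Differences from A: to B (Δx, Δy, Δh) = (70, 25, -0.5); to C = (120, -110, -0.2).
Solve a·Δx + b·Δy = Δz: det = 70·(-110) − 120·25 = -10700.
∂z/∂x = [(-0.5)·(-110) − (-0.2)·25] / -10700 = -0.005607
∂z/∂y = [70·(-0.2) − 120·(-0.5)] / -10700 = -0.004299
Steepest decrease is along −∇f = (+0.005607 E, +0.004299 N) → northeast.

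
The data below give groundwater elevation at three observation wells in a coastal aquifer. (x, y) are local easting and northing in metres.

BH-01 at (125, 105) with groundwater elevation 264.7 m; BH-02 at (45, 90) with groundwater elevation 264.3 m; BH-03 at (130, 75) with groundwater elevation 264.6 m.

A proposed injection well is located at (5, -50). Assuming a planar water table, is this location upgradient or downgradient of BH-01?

downgradient

With h = a·x + b·y + c and BH-01 as origin, the differences give:
  (-80)·a + (-15)·b = -0.4
  5·a + (-30)·b = -0.1
Eliminate b (×(-30) and ×(-15), subtract): 2475·a = 10.50 → a = ∂h/∂x = +0.004242
Back-substitute: b = ∂h/∂y = +0.004040.
Head at (5, -50) = 264.7 + (+0.004242)·(-120) + (+0.004040)·(-155) = 263.56 m.
That is lower than the 264.7 m at BH-01, so the point is downgradient.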